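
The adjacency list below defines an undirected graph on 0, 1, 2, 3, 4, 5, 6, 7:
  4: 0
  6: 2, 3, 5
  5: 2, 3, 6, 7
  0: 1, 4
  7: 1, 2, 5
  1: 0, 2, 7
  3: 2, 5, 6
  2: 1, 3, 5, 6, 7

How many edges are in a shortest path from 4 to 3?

4

Distance 0: 4.
Distance 1: 0.
Distance 2: 1.
Distance 3: 2, 7.
Distance 4: 3, 5, 6 — contains 3.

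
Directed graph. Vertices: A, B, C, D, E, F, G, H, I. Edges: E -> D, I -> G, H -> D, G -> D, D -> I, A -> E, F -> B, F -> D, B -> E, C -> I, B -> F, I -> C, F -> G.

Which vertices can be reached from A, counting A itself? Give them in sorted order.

A, C, D, E, G, I

Start at A.
Its neighbours: E.
Then their neighbours: D.
Then next layer: I.
Then next layer: C, G.
Nothing further is reachable.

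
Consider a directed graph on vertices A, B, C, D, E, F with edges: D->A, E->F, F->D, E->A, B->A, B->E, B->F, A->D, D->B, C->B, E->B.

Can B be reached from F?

Yes

Explore from F.
Distance 1: reach D.
Distance 2: reach A, B.
Found B.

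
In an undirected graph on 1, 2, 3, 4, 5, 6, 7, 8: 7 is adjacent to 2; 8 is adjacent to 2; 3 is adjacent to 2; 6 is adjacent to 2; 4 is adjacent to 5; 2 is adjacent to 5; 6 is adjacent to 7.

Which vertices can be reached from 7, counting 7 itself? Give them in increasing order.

Start at 7.
Its neighbours: 2, 6.
Then their neighbours: 3, 5, 8.
Then next layer: 4.
Nothing further is reachable.

2, 3, 4, 5, 6, 7, 8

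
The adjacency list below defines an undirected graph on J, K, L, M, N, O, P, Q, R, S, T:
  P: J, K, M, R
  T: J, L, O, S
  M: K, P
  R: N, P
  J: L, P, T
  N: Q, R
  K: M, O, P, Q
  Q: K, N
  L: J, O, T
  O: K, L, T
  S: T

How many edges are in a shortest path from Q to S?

4

Distance 0: Q.
Distance 1: K, N.
Distance 2: M, O, P, R.
Distance 3: J, L, T.
Distance 4: S — contains S.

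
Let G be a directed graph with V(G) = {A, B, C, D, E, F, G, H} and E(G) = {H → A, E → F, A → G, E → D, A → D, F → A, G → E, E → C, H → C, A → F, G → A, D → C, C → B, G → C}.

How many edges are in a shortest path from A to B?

3

Distance 0: A.
Distance 1: D, F, G.
Distance 2: C, E.
Distance 3: B — contains B.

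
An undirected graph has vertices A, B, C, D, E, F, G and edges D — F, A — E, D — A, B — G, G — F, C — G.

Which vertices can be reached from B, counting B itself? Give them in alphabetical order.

A, B, C, D, E, F, G

Start at B.
Its neighbours: G.
Then their neighbours: C, F.
Then next layer: D.
Then next layer: A.
Then next layer: E.
Every vertex is now reached.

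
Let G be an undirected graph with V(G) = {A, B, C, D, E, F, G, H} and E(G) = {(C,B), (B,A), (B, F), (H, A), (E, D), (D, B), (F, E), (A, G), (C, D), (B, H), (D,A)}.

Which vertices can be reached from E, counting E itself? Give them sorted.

Start at E.
Its neighbours: D, F.
Then their neighbours: A, B, C.
Then next layer: G, H.
Every vertex is now reached.

A, B, C, D, E, F, G, H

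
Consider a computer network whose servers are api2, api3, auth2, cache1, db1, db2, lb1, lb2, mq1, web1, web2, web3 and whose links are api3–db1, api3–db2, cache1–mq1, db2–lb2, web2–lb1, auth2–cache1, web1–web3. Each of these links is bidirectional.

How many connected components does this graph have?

5

From api2: component {api2}.
From api3: component {api3, db1, db2, lb2}.
From auth2: component {auth2, cache1, mq1}.
From lb1: component {lb1, web2}.
From web1: component {web1, web3}.
That's 5 components.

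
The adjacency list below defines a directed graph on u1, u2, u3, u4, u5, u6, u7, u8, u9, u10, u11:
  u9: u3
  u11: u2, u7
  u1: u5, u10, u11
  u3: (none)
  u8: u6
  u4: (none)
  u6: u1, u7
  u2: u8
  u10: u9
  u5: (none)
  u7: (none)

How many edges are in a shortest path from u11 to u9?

Distance 0: u11.
Distance 1: u2, u7.
Distance 2: u8.
Distance 3: u6.
Distance 4: u1.
Distance 5: u5, u10.
Distance 6: u9 — contains u9.

6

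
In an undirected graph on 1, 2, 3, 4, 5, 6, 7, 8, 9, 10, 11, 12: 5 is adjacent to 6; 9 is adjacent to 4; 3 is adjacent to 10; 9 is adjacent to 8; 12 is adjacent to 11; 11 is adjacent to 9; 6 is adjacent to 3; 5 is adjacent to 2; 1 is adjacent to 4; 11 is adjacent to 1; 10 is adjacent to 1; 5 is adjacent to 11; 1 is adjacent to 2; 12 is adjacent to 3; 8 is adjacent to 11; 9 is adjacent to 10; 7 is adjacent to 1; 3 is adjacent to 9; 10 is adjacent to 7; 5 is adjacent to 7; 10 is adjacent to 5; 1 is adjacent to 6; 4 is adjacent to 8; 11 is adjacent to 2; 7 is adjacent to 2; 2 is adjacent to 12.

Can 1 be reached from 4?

Explore from 4.
Distance 1: reach 1, 8, 9.
Found 1.

Yes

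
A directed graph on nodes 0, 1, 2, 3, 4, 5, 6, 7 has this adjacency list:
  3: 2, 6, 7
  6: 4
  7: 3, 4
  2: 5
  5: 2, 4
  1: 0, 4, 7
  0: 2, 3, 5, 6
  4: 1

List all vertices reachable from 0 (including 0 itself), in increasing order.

0, 1, 2, 3, 4, 5, 6, 7

Start at 0.
Its neighbours: 2, 3, 5, 6.
Then their neighbours: 4, 7.
Then next layer: 1.
Every vertex is now reached.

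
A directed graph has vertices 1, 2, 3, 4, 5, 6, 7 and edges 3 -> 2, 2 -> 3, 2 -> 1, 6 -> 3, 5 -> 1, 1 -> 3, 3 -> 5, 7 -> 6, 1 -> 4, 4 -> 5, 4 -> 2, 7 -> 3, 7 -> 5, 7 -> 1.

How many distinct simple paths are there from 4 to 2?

2

4→2
4→5→1→3→2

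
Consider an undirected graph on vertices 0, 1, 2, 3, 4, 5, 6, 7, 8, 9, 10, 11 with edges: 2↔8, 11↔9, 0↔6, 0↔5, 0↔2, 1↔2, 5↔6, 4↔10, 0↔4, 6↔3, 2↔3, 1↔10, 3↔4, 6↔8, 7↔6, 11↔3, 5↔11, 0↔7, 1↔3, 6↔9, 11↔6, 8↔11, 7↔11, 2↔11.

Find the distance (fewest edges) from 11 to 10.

Distance 0: 11.
Distance 1: 2, 3, 5, 6, 7, 8, 9.
Distance 2: 0, 1, 4.
Distance 3: 10 — contains 10.

3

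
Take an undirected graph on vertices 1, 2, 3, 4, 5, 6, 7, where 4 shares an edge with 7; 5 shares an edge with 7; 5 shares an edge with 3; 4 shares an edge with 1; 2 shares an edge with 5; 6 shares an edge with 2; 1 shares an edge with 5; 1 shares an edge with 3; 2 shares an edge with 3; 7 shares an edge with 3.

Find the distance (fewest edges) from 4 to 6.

Distance 0: 4.
Distance 1: 1, 7.
Distance 2: 3, 5.
Distance 3: 2.
Distance 4: 6 — contains 6.

4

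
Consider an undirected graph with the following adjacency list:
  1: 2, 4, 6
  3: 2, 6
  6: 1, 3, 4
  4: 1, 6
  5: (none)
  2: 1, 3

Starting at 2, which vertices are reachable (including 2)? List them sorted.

Start at 2.
Its neighbours: 1, 3.
Then their neighbours: 4, 6.
Nothing further is reachable.

1, 2, 3, 4, 6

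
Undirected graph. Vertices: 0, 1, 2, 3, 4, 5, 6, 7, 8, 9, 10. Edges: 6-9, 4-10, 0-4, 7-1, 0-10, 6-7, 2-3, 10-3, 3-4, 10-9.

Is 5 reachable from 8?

8 has no edges, so nothing is reachable from it.

No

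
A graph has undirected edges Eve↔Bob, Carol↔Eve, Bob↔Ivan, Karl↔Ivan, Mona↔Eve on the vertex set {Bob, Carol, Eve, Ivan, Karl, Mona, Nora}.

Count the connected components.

From Bob: component {Bob, Carol, Eve, Ivan, Karl, Mona}.
From Nora: component {Nora}.
That's 2 components.

2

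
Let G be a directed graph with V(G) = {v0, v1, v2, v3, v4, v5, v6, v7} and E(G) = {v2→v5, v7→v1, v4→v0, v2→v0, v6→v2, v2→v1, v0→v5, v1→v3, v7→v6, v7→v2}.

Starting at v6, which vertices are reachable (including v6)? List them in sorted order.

Start at v6.
Its neighbours: v2.
Then their neighbours: v0, v1, v5.
Then next layer: v3.
Nothing further is reachable.

v0, v1, v2, v3, v5, v6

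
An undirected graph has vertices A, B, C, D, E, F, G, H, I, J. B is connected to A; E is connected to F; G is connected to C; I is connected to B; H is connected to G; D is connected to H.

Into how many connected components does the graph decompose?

4

From A: component {A, B, I}.
From C: component {C, D, G, H}.
From E: component {E, F}.
From J: component {J}.
That's 4 components.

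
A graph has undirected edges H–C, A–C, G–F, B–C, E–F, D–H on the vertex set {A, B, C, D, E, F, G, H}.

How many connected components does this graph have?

From A: component {A, B, C, D, H}.
From E: component {E, F, G}.
That's 2 components.

2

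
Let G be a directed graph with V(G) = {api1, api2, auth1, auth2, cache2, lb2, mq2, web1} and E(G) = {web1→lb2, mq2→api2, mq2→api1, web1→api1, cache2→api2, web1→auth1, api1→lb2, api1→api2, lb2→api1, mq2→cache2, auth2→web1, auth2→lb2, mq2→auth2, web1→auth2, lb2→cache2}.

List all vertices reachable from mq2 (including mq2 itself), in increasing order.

api1, api2, auth1, auth2, cache2, lb2, mq2, web1

Start at mq2.
Its neighbours: api1, api2, auth2, cache2.
Then their neighbours: lb2, web1.
Then next layer: auth1.
Every vertex is now reached.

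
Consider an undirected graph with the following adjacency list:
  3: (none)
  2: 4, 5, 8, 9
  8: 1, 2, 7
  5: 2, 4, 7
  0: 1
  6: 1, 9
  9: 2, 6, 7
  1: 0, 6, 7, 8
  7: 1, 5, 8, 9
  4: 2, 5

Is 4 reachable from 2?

Explore from 2.
Distance 1: reach 4, 5, 8, 9.
Found 4.

Yes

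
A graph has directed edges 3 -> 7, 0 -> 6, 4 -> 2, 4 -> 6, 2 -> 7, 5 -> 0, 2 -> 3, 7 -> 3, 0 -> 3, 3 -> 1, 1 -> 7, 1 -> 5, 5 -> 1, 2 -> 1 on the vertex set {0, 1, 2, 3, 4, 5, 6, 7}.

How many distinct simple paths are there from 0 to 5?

1

0→3→1→5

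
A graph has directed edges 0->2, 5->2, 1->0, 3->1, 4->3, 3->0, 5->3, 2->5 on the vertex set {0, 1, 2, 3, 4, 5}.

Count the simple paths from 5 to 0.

2

5→3→0
5→3→1→0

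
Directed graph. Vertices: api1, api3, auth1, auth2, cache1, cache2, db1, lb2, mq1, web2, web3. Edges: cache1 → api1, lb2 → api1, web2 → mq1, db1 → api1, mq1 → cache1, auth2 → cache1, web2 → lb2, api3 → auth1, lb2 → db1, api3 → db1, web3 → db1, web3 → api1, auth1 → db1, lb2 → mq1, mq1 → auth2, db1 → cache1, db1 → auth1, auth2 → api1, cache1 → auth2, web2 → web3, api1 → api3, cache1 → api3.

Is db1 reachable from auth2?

Yes

Explore from auth2.
Distance 1: reach api1, cache1.
Distance 2: reach api3.
Distance 3: reach auth1, db1.
Found db1.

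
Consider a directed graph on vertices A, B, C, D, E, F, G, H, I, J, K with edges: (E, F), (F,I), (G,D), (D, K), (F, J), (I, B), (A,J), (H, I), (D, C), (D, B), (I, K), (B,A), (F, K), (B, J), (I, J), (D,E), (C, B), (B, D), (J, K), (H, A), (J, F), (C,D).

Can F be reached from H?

Yes

Explore from H.
Distance 1: reach A, I.
Distance 2: reach B, J, K.
Distance 3: reach D, F.
Found F.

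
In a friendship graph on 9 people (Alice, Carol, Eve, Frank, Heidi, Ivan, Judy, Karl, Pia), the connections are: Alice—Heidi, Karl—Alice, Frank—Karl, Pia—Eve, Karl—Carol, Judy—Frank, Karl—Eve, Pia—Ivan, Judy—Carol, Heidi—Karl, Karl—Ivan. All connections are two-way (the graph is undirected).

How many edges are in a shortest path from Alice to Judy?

3

Distance 0: Alice.
Distance 1: Heidi, Karl.
Distance 2: Carol, Eve, Frank, Ivan.
Distance 3: Judy, Pia — contains Judy.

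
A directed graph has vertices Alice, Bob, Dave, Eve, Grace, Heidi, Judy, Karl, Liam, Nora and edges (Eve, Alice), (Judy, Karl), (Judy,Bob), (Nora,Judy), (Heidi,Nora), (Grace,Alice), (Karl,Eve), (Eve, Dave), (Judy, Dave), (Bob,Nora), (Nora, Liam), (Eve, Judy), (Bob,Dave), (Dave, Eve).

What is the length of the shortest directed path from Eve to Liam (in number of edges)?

Distance 0: Eve.
Distance 1: Alice, Dave, Judy.
Distance 2: Bob, Karl.
Distance 3: Nora.
Distance 4: Liam — contains Liam.

4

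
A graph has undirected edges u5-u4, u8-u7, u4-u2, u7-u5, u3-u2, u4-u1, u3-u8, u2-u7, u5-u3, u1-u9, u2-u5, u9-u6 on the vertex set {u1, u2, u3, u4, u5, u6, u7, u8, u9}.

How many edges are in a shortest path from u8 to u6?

6

Distance 0: u8.
Distance 1: u3, u7.
Distance 2: u2, u5.
Distance 3: u4.
Distance 4: u1.
Distance 5: u9.
Distance 6: u6 — contains u6.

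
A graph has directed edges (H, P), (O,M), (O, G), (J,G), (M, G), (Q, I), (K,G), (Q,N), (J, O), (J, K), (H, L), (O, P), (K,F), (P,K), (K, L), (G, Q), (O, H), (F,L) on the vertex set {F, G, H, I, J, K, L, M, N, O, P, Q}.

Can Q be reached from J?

Yes

Explore from J.
Distance 1: reach G, K, O.
Distance 2: reach F, H, L, M, P, Q.
Found Q.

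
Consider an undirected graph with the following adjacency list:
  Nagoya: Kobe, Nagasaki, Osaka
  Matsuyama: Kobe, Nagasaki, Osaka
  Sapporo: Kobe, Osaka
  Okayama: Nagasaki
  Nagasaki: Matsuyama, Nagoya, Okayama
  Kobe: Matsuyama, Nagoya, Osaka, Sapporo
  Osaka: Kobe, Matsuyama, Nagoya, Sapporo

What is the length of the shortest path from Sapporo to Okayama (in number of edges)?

Distance 0: Sapporo.
Distance 1: Kobe, Osaka.
Distance 2: Matsuyama, Nagoya.
Distance 3: Nagasaki.
Distance 4: Okayama — contains Okayama.

4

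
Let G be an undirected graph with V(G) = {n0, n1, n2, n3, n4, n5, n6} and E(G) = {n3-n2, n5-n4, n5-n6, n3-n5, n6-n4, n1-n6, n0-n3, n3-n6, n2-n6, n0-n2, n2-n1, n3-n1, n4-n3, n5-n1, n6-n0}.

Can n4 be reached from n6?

Explore from n6.
Distance 1: reach n0, n1, n2, n3, n4, n5.
Found n4.

Yes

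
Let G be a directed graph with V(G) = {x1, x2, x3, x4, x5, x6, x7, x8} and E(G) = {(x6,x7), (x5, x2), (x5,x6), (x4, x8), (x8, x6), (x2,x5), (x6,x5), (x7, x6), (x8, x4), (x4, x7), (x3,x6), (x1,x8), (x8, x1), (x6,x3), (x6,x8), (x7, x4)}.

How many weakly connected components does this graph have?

From x1: component {x1, x2, x3, x4, x5, x6, x7, x8}.
That's 1 component.

1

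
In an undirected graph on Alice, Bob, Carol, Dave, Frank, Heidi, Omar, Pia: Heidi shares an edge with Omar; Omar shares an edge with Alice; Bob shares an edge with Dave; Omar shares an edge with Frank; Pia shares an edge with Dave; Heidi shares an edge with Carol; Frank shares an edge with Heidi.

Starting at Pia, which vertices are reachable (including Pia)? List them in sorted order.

Bob, Dave, Pia

Start at Pia.
Its neighbours: Dave.
Then their neighbours: Bob.
Nothing further is reachable.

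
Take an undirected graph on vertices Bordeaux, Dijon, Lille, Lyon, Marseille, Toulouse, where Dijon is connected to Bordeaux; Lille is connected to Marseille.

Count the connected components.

4

From Bordeaux: component {Bordeaux, Dijon}.
From Lille: component {Lille, Marseille}.
From Lyon: component {Lyon}.
From Toulouse: component {Toulouse}.
That's 4 components.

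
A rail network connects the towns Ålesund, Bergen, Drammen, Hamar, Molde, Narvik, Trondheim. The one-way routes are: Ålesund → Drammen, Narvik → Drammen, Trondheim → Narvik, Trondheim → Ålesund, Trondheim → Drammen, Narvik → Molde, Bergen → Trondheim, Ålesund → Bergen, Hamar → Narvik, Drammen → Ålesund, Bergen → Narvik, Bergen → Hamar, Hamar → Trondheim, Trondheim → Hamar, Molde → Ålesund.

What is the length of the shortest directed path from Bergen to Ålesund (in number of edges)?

2

Distance 0: Bergen.
Distance 1: Hamar, Narvik, Trondheim.
Distance 2: Ålesund, Drammen, Molde — contains Ålesund.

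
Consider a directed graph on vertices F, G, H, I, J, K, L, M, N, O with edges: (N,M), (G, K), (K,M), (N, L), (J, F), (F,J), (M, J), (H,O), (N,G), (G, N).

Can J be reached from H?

No

Explore from H.
Distance 1: reach O.
The search from H is exhausted; no directed path reaches J.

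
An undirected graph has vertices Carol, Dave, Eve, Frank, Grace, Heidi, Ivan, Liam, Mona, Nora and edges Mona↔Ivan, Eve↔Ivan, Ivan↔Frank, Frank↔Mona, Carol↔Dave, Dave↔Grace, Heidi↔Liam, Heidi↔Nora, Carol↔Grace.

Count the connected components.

3

From Carol: component {Carol, Dave, Grace}.
From Eve: component {Eve, Frank, Ivan, Mona}.
From Heidi: component {Heidi, Liam, Nora}.
That's 3 components.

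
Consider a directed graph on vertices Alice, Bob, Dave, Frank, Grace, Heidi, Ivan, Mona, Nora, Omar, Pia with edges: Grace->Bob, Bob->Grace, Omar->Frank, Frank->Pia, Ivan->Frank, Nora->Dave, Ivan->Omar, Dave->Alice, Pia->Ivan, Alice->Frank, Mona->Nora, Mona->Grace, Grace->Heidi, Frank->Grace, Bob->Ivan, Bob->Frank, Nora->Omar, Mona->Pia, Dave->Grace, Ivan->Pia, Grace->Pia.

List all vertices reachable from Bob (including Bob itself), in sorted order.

Bob, Frank, Grace, Heidi, Ivan, Omar, Pia

Start at Bob.
Its neighbours: Frank, Grace, Ivan.
Then their neighbours: Heidi, Omar, Pia.
Nothing further is reachable.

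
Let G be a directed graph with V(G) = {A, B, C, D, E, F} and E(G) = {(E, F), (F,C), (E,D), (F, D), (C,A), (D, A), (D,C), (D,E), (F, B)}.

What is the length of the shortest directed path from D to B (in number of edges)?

3

Distance 0: D.
Distance 1: A, C, E.
Distance 2: F.
Distance 3: B — contains B.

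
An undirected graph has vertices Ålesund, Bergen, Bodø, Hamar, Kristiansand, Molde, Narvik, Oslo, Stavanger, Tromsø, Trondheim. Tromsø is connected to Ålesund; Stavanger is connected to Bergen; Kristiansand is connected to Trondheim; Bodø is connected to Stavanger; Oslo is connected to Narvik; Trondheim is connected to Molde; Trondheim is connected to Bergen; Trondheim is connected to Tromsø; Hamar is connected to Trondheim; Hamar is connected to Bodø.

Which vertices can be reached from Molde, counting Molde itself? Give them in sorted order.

Ålesund, Bergen, Bodø, Hamar, Kristiansand, Molde, Stavanger, Tromsø, Trondheim

Start at Molde.
Its neighbours: Trondheim.
Then their neighbours: Bergen, Hamar, Kristiansand, Tromsø.
Then next layer: Ålesund, Bodø, Stavanger.
Nothing further is reachable.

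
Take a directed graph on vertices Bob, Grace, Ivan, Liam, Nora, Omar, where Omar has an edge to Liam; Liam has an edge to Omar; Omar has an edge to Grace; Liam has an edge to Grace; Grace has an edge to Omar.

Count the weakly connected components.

4

From Bob: component {Bob}.
From Grace: component {Grace, Liam, Omar}.
From Ivan: component {Ivan}.
From Nora: component {Nora}.
That's 4 components.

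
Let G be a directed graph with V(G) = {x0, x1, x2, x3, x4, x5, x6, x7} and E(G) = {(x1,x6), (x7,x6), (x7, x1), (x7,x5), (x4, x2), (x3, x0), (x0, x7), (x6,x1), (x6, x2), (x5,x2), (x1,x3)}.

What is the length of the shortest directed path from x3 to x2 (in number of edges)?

4

Distance 0: x3.
Distance 1: x0.
Distance 2: x7.
Distance 3: x1, x5, x6.
Distance 4: x2 — contains x2.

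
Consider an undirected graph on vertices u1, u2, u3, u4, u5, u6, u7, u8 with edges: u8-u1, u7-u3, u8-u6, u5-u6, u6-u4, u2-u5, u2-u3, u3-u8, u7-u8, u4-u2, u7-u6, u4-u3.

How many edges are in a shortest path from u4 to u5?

Distance 0: u4.
Distance 1: u2, u3, u6.
Distance 2: u5, u7, u8 — contains u5.

2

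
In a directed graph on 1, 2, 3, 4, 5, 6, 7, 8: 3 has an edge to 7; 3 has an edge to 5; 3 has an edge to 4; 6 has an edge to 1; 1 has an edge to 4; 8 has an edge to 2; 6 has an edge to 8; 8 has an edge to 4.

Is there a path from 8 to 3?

Explore from 8.
Distance 1: reach 2, 4.
The search from 8 is exhausted; no directed path reaches 3.

No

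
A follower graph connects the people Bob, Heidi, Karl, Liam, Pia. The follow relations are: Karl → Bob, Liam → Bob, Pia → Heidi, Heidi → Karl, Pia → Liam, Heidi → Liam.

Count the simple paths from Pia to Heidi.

Pia→Heidi

1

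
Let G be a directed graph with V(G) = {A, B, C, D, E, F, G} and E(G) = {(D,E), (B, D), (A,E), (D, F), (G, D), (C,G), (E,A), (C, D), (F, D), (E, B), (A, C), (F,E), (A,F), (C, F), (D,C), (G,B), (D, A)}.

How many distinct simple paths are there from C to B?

12

C→D→A→E→B
C→D→A→F→E→B
C→D→E→B
C→D→F→E→B
C→F→D→A→E→B
C→F→D→E→B
C→F→E→B
C→G→B
C→G→D→A→E→B
C→G→D→A→F→E→B
C→G→D→E→B
C→G→D→F→E→B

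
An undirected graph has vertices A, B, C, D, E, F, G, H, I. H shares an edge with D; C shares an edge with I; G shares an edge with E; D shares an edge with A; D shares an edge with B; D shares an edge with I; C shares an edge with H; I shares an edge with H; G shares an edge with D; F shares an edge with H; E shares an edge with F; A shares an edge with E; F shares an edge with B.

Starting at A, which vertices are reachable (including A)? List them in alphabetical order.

A, B, C, D, E, F, G, H, I

Start at A.
Its neighbours: D, E.
Then their neighbours: B, F, G, H, I.
Then next layer: C.
Every vertex is now reached.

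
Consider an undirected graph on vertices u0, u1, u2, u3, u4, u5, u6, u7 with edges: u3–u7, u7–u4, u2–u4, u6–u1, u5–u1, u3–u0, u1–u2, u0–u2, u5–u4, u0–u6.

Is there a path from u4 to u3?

Yes

Explore from u4.
Distance 1: reach u2, u5, u7.
Distance 2: reach u0, u1, u3.
Found u3.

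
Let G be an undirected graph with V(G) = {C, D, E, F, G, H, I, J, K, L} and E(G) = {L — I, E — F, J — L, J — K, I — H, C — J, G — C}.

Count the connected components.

From C: component {C, G, H, I, J, K, L}.
From D: component {D}.
From E: component {E, F}.
That's 3 components.

3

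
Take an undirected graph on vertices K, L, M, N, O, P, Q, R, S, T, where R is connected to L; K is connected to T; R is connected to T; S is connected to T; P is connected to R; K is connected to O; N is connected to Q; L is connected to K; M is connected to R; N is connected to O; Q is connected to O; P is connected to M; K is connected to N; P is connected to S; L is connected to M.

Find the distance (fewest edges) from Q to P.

Distance 0: Q.
Distance 1: N, O.
Distance 2: K.
Distance 3: L, T.
Distance 4: M, R, S.
Distance 5: P — contains P.

5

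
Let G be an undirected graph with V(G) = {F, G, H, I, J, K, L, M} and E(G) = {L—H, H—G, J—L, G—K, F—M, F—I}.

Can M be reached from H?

Explore from H.
Distance 1: reach G, L.
Distance 2: reach J, K.
The search is exhausted without reaching M; it lies in a different component.

No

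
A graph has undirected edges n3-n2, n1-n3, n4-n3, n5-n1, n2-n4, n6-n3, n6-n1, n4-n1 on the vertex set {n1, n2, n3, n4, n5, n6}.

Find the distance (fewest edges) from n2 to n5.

Distance 0: n2.
Distance 1: n3, n4.
Distance 2: n1, n6.
Distance 3: n5 — contains n5.

3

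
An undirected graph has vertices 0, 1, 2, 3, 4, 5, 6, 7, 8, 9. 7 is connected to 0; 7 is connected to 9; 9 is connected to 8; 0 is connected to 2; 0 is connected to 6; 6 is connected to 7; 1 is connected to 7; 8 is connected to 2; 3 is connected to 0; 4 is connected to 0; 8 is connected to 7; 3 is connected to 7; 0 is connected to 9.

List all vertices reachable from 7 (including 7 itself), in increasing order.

0, 1, 2, 3, 4, 6, 7, 8, 9

Start at 7.
Its neighbours: 0, 1, 3, 6, 8, 9.
Then their neighbours: 2, 4.
Nothing further is reachable.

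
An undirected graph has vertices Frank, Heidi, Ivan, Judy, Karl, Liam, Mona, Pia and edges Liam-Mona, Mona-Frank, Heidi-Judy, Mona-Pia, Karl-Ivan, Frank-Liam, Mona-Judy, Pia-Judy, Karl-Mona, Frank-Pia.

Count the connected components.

From Frank: component {Frank, Heidi, Ivan, Judy, Karl, Liam, Mona, Pia}.
That's 1 component.

1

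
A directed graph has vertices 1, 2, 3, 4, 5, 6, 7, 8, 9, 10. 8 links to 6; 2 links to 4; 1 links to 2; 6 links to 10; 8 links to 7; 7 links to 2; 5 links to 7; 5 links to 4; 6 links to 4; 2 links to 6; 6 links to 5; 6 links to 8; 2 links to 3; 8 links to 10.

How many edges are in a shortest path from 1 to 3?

2

Distance 0: 1.
Distance 1: 2.
Distance 2: 3, 4, 6 — contains 3.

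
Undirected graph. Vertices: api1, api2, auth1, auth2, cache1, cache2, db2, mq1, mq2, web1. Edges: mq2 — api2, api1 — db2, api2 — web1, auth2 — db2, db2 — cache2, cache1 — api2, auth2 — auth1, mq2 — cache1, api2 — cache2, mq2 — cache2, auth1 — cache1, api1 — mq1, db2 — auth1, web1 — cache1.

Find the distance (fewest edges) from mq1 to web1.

Distance 0: mq1.
Distance 1: api1.
Distance 2: db2.
Distance 3: auth1, auth2, cache2.
Distance 4: api2, cache1, mq2.
Distance 5: web1 — contains web1.

5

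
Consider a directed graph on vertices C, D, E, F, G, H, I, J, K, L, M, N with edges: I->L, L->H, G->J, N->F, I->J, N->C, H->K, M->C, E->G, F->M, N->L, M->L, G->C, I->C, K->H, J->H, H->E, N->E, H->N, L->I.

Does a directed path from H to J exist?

Explore from H.
Distance 1: reach E, K, N.
Distance 2: reach C, F, G, L.
Distance 3: reach I, J, M.
Found J.

Yes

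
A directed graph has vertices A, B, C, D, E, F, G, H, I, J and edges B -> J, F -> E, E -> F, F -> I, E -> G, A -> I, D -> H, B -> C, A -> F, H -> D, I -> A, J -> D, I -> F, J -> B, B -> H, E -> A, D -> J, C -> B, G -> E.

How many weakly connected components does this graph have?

From A: component {A, E, F, G, I}.
From B: component {B, C, D, H, J}.
That's 2 components.

2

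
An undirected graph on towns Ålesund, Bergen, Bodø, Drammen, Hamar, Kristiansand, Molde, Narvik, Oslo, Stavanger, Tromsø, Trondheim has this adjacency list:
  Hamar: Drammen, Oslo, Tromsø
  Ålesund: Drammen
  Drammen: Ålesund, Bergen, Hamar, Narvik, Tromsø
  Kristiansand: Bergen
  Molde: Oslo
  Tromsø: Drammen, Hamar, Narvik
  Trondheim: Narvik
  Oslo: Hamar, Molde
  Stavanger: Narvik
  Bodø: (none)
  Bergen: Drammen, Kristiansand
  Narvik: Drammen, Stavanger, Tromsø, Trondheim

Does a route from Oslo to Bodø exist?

Explore from Oslo.
Distance 1: reach Hamar, Molde.
Distance 2: reach Drammen, Tromsø.
Distance 3: reach Ålesund, Bergen, Narvik.
Distance 4: reach Kristiansand, Stavanger, Trondheim.
The search is exhausted without reaching Bodø; it lies in a different component.

No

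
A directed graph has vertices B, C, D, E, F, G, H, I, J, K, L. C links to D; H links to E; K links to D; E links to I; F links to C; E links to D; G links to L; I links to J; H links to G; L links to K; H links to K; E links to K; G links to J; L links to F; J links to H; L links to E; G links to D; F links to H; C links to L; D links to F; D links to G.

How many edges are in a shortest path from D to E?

Distance 0: D.
Distance 1: F, G.
Distance 2: C, H, J, L.
Distance 3: E, K — contains E.

3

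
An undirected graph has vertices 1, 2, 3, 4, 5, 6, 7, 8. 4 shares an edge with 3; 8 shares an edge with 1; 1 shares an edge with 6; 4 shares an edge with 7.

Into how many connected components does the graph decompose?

From 1: component {1, 6, 8}.
From 2: component {2}.
From 3: component {3, 4, 7}.
From 5: component {5}.
That's 4 components.

4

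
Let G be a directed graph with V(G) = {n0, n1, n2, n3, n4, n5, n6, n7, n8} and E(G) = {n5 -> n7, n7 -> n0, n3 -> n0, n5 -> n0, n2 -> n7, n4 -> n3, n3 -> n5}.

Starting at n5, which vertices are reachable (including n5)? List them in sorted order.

n0, n5, n7

Start at n5.
Its neighbours: n0, n7.
Nothing further is reachable.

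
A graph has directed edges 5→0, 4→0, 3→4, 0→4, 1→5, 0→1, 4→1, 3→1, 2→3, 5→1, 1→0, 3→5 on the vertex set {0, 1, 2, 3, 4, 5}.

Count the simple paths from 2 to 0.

2→3→1→0
2→3→1→5→0
2→3→4→0
2→3→4→1→0
2→3→4→1→5→0
2→3→5→0
2→3→5→1→0

7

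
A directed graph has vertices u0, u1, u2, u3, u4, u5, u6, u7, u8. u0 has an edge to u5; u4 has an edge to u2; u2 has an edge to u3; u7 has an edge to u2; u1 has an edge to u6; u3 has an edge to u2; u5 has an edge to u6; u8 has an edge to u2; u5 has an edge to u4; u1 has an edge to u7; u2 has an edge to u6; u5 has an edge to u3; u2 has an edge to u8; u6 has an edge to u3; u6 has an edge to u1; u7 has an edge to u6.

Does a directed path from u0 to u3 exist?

Yes

Explore from u0.
Distance 1: reach u5.
Distance 2: reach u3, u4, u6.
Found u3.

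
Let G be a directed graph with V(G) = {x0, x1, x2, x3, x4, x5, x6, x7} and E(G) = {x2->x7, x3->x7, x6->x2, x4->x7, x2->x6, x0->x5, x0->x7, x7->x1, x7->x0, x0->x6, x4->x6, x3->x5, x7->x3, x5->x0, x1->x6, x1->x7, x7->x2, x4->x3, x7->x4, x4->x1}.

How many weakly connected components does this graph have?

1

From x0: component {x0, x1, x2, x3, x4, x5, x6, x7}.
That's 1 component.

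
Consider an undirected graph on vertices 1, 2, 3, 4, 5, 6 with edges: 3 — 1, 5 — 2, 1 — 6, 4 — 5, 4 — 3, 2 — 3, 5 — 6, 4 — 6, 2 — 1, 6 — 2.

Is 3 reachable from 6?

Explore from 6.
Distance 1: reach 1, 2, 4, 5.
Distance 2: reach 3.
Found 3.

Yes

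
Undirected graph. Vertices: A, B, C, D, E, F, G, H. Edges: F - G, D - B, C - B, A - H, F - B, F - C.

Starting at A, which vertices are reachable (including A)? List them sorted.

A, H

Start at A.
Its neighbours: H.
Nothing further is reachable.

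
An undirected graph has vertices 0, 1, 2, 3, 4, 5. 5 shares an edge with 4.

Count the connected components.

5

From 0: component {0}.
From 1: component {1}.
From 2: component {2}.
From 3: component {3}.
From 4: component {4, 5}.
That's 5 components.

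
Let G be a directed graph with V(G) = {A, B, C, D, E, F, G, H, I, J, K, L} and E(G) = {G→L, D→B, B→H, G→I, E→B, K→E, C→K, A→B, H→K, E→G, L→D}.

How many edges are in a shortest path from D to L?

Distance 0: D.
Distance 1: B.
Distance 2: H.
Distance 3: K.
Distance 4: E.
Distance 5: G.
Distance 6: I, L — contains L.

6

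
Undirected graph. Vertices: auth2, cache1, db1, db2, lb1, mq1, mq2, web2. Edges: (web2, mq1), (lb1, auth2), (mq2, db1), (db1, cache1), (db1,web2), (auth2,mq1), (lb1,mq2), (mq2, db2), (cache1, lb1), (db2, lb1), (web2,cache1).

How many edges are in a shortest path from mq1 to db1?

2

Distance 0: mq1.
Distance 1: auth2, web2.
Distance 2: cache1, db1, lb1 — contains db1.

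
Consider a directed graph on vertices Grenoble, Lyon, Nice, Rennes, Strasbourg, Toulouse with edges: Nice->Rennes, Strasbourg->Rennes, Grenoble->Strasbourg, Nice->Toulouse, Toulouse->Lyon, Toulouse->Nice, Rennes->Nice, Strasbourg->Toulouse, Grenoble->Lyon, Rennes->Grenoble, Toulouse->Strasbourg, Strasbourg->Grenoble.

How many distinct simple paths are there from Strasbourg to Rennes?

2

Strasbourg→Rennes
Strasbourg→Toulouse→Nice→Rennes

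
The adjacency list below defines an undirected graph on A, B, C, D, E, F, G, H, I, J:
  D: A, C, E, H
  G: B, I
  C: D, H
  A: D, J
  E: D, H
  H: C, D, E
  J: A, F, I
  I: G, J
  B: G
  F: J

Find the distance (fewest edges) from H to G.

5

Distance 0: H.
Distance 1: C, D, E.
Distance 2: A.
Distance 3: J.
Distance 4: F, I.
Distance 5: G — contains G.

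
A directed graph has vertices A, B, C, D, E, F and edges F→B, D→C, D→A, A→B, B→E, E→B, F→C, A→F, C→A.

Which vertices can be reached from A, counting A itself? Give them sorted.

A, B, C, E, F

Start at A.
Its neighbours: B, F.
Then their neighbours: C, E.
Nothing further is reachable.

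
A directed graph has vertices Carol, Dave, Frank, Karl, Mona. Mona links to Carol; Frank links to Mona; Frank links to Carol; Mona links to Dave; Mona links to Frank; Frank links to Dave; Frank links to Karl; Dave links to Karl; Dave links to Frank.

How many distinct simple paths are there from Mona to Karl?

Mona→Dave→Frank→Karl
Mona→Dave→Karl
Mona→Frank→Dave→Karl
Mona→Frank→Karl

4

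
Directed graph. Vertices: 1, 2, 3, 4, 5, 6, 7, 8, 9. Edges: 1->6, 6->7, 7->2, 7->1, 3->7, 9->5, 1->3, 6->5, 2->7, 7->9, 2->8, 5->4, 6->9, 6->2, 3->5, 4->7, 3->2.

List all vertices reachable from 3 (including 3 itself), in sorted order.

Start at 3.
Its neighbours: 2, 5, 7.
Then their neighbours: 1, 4, 8, 9.
Then next layer: 6.
Every vertex is now reached.

1, 2, 3, 4, 5, 6, 7, 8, 9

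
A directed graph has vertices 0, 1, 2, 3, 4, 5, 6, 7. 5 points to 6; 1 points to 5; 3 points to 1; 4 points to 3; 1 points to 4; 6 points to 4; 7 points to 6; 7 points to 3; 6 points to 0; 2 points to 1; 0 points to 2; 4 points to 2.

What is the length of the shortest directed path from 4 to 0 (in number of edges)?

Distance 0: 4.
Distance 1: 2, 3.
Distance 2: 1.
Distance 3: 5.
Distance 4: 6.
Distance 5: 0 — contains 0.

5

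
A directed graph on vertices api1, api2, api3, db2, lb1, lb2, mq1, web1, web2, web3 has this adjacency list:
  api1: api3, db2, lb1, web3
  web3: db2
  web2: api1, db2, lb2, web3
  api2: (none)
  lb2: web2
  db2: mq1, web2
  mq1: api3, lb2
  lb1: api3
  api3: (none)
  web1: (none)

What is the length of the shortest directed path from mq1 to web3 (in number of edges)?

Distance 0: mq1.
Distance 1: api3, lb2.
Distance 2: web2.
Distance 3: api1, db2, web3 — contains web3.

3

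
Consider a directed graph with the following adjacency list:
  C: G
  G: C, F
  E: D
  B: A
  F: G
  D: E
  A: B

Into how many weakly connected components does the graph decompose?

From A: component {A, B}.
From C: component {C, F, G}.
From D: component {D, E}.
That's 3 components.

3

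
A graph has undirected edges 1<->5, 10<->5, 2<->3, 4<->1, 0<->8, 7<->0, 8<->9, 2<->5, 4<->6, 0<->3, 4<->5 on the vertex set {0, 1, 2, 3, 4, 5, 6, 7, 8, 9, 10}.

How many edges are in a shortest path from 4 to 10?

Distance 0: 4.
Distance 1: 1, 5, 6.
Distance 2: 2, 10 — contains 10.

2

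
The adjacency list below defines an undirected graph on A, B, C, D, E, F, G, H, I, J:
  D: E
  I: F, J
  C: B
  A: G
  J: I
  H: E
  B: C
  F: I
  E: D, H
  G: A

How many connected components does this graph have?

4

From A: component {A, G}.
From B: component {B, C}.
From D: component {D, E, H}.
From F: component {F, I, J}.
That's 4 components.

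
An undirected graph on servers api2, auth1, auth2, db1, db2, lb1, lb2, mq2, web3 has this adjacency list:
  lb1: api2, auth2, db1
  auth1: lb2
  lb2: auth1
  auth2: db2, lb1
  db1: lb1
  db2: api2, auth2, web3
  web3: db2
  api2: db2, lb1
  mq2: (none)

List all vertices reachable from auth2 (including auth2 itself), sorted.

api2, auth2, db1, db2, lb1, web3

Start at auth2.
Its neighbours: db2, lb1.
Then their neighbours: api2, db1, web3.
Nothing further is reachable.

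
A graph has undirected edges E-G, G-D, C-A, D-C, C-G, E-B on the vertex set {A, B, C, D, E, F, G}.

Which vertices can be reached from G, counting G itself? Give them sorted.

Start at G.
Its neighbours: C, D, E.
Then their neighbours: A, B.
Nothing further is reachable.

A, B, C, D, E, G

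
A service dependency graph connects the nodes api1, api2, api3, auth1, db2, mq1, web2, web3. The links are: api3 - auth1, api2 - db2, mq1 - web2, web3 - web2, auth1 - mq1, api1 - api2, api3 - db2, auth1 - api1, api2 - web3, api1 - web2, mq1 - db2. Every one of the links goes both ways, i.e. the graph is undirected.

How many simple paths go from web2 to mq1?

9

web2–api1–api2–db2–api3–auth1–mq1
web2–api1–api2–db2–mq1
web2–api1–auth1–api3–db2–mq1
web2–api1–auth1–mq1
web2–mq1
web2–web3–api2–api1–auth1–api3–db2–mq1
web2–web3–api2–api1–auth1–mq1
web2–web3–api2–db2–api3–auth1–mq1
web2–web3–api2–db2–mq1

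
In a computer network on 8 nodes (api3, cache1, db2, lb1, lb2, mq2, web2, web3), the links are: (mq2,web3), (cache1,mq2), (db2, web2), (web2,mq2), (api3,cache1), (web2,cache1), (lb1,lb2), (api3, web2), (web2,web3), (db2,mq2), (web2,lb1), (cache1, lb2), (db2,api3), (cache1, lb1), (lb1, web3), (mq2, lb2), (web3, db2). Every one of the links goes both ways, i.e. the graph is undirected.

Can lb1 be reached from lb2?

Yes

Explore from lb2.
Distance 1: reach cache1, lb1, mq2.
Found lb1.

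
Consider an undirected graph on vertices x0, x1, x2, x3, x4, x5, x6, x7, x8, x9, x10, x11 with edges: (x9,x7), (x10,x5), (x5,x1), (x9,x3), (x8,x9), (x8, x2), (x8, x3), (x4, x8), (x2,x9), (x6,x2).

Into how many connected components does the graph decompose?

4

From x0: component {x0}.
From x1: component {x1, x5, x10}.
From x2: component {x2, x3, x4, x6, x7, x8, x9}.
From x11: component {x11}.
That's 4 components.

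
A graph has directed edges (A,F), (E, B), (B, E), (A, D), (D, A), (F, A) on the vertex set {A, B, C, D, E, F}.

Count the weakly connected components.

From A: component {A, D, F}.
From B: component {B, E}.
From C: component {C}.
That's 3 components.

3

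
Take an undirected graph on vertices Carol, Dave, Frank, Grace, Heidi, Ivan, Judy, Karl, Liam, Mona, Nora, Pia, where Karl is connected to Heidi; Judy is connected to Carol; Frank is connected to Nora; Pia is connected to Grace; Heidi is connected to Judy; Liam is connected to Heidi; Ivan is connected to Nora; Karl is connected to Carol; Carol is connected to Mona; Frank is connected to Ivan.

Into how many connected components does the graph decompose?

4

From Carol: component {Carol, Heidi, Judy, Karl, Liam, Mona}.
From Dave: component {Dave}.
From Frank: component {Frank, Ivan, Nora}.
From Grace: component {Grace, Pia}.
That's 4 components.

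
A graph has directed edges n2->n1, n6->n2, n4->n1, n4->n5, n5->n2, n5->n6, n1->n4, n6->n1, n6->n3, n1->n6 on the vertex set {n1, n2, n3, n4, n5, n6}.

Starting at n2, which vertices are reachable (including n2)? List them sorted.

n1, n2, n3, n4, n5, n6

Start at n2.
Its neighbours: n1.
Then their neighbours: n4, n6.
Then next layer: n3, n5.
Every vertex is now reached.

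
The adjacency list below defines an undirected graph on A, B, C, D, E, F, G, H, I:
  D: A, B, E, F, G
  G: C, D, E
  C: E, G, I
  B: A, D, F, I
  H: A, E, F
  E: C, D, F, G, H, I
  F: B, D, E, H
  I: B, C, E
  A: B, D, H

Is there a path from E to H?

Explore from E.
Distance 1: reach C, D, F, G, H, I.
Found H.

Yes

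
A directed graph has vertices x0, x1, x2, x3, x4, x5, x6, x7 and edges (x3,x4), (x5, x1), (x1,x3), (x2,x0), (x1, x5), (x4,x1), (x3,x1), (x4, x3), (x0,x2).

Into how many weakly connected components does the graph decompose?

From x0: component {x0, x2}.
From x1: component {x1, x3, x4, x5}.
From x6: component {x6}.
From x7: component {x7}.
That's 4 components.

4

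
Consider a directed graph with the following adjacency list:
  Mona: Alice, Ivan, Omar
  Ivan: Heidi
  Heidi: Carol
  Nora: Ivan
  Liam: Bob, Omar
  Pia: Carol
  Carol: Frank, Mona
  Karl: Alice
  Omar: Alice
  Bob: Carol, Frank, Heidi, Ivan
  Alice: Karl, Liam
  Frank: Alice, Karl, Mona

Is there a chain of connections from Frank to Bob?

Yes

Explore from Frank.
Distance 1: reach Alice, Karl, Mona.
Distance 2: reach Ivan, Liam, Omar.
Distance 3: reach Bob, Heidi.
Found Bob.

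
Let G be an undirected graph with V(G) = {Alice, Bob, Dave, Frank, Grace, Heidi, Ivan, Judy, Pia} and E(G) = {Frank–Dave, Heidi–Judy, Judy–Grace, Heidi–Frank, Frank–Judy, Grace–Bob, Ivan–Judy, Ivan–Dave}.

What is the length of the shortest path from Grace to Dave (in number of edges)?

Distance 0: Grace.
Distance 1: Bob, Judy.
Distance 2: Frank, Heidi, Ivan.
Distance 3: Dave — contains Dave.

3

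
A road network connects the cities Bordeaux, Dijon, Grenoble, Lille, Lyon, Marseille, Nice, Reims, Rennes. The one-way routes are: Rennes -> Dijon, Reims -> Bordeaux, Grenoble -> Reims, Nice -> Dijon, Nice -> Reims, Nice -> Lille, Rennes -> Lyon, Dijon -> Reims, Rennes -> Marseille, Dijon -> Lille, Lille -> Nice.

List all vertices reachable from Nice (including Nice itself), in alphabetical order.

Start at Nice.
Its neighbours: Dijon, Lille, Reims.
Then their neighbours: Bordeaux.
Nothing further is reachable.

Bordeaux, Dijon, Lille, Nice, Reims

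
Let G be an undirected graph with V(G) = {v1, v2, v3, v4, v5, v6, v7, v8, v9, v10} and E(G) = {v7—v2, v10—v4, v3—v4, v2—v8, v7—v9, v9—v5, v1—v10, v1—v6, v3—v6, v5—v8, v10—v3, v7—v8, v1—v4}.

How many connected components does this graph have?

From v1: component {v1, v3, v4, v6, v10}.
From v2: component {v2, v5, v7, v8, v9}.
That's 2 components.

2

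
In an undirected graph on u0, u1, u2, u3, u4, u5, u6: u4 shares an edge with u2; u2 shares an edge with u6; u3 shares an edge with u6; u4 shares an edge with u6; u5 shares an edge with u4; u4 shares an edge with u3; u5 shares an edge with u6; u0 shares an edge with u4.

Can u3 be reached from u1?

No

u1 has no edges, so nothing is reachable from it.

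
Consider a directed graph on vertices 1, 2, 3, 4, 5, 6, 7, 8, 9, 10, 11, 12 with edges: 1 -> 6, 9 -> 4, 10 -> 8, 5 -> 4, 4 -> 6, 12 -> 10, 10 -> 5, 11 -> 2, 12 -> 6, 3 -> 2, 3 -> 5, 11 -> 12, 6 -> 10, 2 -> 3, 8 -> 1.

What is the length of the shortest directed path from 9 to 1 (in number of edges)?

5

Distance 0: 9.
Distance 1: 4.
Distance 2: 6.
Distance 3: 10.
Distance 4: 5, 8.
Distance 5: 1 — contains 1.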